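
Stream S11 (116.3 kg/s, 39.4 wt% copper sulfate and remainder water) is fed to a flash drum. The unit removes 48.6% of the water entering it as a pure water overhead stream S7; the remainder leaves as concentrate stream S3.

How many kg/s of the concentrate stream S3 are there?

82.05 kg/s

water entering = 116.3×0.606 = 70.478 kg/s; overhead removed = 0.486×70.478 = 34.252 kg/s.
Concentrate = 116.3 − 34.252 = 82.048 kg/s.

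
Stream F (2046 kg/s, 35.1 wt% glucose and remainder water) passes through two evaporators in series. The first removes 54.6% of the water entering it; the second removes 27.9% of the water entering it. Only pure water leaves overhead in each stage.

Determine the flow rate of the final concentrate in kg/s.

1153 kg/s

water in feed = 2046×0.649 = 1327.9 kg/s.
After stage 1: water left = (1−0.546)×1327.9 = 602.85; stream total = 1321 kg/s.
After stage 2: water left = (1−0.279)×602.85 = 434.65; final concentrate = 1152.8 kg/s.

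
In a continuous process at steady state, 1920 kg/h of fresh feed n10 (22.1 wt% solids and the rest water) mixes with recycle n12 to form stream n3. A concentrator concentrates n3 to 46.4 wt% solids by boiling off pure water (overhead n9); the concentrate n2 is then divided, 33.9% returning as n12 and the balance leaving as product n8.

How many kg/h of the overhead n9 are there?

1006 kg/h

Overall solids balance (none leaves overhead): solids in fresh feed = solids in product, i.e. 1920×0.221 = (1−0.339)·n2·0.464.
n2 = 424.32/(0.464×0.661) = 1383.5 kg/h.
Recycle n12 = 0.339×1383.5 = 469 kg/h.
Combined feed n3 = 1920 + 469 = 2389 kg/h.
Overhead n9 = n3 − n2 = 2389 − 1383.5 = 1005.5 kg/h.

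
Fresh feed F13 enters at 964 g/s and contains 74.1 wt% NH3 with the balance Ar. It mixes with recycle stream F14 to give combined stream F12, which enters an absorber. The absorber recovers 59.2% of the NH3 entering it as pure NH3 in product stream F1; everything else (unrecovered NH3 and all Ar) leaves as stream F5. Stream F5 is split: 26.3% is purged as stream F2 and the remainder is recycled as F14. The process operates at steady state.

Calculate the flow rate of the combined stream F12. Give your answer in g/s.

1971 g/s

Ar enters only via F13 and leaves only via the purge: 964×0.259 = 0.263×(Ar in F5), and the absorber passes all Ar, so Ar in F12 = Ar in F5 = 949.34 g/s.
NH3 in F12: m_A = 964×0.741 + (1−0.263)·(1−0.592)·m_A, so m_A = 714.32/0.6993 = 1021.5 g/s.
F12 = 1021.5 + 949.34 = 1970.8 g/s.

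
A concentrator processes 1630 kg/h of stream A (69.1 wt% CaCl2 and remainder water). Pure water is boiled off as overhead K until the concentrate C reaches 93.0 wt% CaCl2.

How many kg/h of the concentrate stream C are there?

CaCl2 is conserved: 1630×0.691 = 1126.3 kg/h all reports to the concentrate.
Concentrate = 1126.3/(target fraction) = 1211.1 kg/h.

1211 kg/h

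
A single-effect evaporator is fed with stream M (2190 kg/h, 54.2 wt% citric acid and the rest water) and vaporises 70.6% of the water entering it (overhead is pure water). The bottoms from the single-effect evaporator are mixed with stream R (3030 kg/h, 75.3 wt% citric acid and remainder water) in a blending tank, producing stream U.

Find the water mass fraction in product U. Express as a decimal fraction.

0.231

Vapour removed = 0.706×0.458×2190 = 708.13 kg/h; concentrate = 1481.9 kg/h.
water reaching the mixer = 294.89 (from concentrate) + 3030×0.247 = 1043.3 kg/h.
Product flow = 1481.9 + 3030 = 4511.9 kg/h; water fraction = 0.231.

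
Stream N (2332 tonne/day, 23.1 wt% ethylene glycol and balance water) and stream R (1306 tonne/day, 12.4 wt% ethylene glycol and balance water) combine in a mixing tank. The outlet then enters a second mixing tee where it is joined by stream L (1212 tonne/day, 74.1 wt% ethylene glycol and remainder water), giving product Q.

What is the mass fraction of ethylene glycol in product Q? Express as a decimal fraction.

Overall, product flow = 4850 tonne/day.
ethylene glycol in = 2332×0.231 + 1306×0.124 + 1212×0.741 = 1598.7 tonne/day.
ethylene glycol fraction in Q = 0.330.

0.330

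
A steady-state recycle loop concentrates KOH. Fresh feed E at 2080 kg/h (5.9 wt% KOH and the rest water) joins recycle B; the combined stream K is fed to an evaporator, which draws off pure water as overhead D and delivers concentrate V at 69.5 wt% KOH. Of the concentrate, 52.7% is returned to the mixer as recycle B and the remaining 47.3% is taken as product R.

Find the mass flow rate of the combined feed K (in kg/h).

Overall KOH balance (none leaves overhead): KOH in fresh feed = KOH in product, i.e. 2080×0.059 = (1−0.527)·V·0.695.
V = 122.72/(0.695×0.473) = 373.31 kg/h.
Recycle B = 0.527×373.31 = 196.73 kg/h.
Combined feed K = 2080 + 196.73 = 2276.7 kg/h.

2277 kg/h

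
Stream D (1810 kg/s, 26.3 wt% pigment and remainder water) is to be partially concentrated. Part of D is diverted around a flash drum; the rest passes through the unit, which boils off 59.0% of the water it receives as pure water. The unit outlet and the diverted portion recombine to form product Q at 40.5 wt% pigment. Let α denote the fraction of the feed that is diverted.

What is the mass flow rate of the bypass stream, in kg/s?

All 1810×0.263 = 476.03 kg/s of pigment reaches Q, so Q = 476.03/0.405 = 1175.4 kg/s and vapour = 634.62 kg/s.
The evaporator receives (1−α)·1810 of feed at 0.737 water and removes 0.590 of that water:
0.590×0.737×(1−α)×1810 = 634.62
(1−α) = 634.62/787.04 = 0.8063;  α = 0.1937.
Bypass flow = 0.1937×1810 = 350.54 kg/s.

350.5 kg/s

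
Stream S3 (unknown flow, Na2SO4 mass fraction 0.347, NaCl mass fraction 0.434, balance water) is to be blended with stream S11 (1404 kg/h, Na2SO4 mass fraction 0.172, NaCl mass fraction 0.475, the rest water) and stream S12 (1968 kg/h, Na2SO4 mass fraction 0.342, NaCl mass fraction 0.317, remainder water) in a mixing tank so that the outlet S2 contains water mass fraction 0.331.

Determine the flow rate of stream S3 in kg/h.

451.5 kg/h

Let S3 be the unknown flow. Total out = 3372 + S3.
water balance: 1166.7 + 0.219·S3 = 0.331·(3372 + S3)
(0.219 − 0.331)·S3 = 0.331×3372 − 1166.7 = -50.568
S3 = -50.568 / -0.112 = 451.5 kg/h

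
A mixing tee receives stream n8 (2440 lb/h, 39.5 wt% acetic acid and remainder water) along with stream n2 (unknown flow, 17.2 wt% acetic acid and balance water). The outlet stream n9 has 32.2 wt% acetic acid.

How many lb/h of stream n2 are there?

Let n2 be the unknown flow. Total out = 2440 + n2.
acetic acid balance: 963.8 + 0.172·n2 = 0.322·(2440 + n2)
(0.172 − 0.322)·n2 = 0.322×2440 − 963.8 = -178.12
n2 = -178.12 / -0.150 = 1187.5 lb/h

1187 lb/h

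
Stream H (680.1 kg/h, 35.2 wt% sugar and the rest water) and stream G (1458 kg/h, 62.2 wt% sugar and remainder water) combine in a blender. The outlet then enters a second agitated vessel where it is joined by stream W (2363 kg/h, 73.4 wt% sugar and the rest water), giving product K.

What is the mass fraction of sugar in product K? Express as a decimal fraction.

0.6400

Overall, product flow = 4501.1 kg/h.
sugar in = 680.1×0.352 + 1458×0.622 + 2363×0.734 = 2880.7 kg/h.
sugar fraction in K = 0.6400.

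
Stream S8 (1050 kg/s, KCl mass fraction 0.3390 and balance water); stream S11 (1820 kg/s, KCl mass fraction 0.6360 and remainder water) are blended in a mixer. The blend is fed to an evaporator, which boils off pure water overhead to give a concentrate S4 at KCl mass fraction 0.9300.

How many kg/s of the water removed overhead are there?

KCl entering = 1050×0.339 + 1820×0.636 = 1513.5 kg/s.
All KCl reports to S4, so S4 = 1513.5/0.930 = 1627.4 kg/s.
Total feed = 2870 kg/s; overhead = 2870 − 1627.4 = 1242.6 kg/s.

1243 kg/s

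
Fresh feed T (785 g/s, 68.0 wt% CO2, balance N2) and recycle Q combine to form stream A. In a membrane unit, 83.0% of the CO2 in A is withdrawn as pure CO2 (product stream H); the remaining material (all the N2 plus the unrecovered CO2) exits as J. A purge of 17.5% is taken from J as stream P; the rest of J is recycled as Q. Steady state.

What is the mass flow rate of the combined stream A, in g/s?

N2 enters only via T and leaves only via the purge: 785×0.320 = 0.175×(N2 in J), and the membrane unit passes all N2, so N2 in A = N2 in J = 1435.4 g/s.
CO2 in A: m_A = 785×0.680 + (1−0.175)·(1−0.830)·m_A, so m_A = 533.8/0.8598 = 620.88 g/s.
A = 620.88 + 1435.4 = 2056.3 g/s.

2056 g/s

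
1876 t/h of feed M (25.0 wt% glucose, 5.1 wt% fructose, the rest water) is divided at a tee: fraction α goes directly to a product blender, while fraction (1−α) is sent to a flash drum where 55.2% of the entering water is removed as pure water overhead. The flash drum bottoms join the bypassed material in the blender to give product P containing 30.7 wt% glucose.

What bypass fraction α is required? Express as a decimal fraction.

0.519

All 1876×0.250 = 469 t/h of glucose reaches P, so P = 469/0.307 = 1527.7 t/h and vapour = 348.31 t/h.
The evaporator receives (1−α)·1876 of feed at 0.699 water and removes 0.552 of that water:
0.552×0.699×(1−α)×1876 = 348.31
(1−α) = 348.31/723.85 = 0.4812;  α = 0.5188.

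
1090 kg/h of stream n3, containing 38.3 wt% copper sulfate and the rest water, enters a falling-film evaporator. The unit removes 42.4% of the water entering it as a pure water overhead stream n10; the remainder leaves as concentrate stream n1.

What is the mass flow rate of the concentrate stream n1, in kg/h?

water entering = 1090×0.617 = 672.53 kg/h; overhead removed = 0.424×672.53 = 285.15 kg/h.
Concentrate = 1090 − 285.15 = 804.85 kg/h.

804.8 kg/h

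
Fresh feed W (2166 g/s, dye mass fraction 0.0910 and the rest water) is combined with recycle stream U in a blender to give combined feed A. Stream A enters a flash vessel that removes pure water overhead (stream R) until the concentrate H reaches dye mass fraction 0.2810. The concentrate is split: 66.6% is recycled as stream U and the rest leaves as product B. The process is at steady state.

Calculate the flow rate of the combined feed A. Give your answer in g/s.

Overall dye balance (none leaves overhead): dye in fresh feed = dye in product, i.e. 2166×0.091 = (1−0.666)·H·0.281.
H = 197.11/(0.281×0.334) = 2100.1 g/s.
Recycle U = 0.666×2100.1 = 1398.7 g/s.
Combined feed A = 2166 + 1398.7 = 3564.7 g/s.

3565 g/s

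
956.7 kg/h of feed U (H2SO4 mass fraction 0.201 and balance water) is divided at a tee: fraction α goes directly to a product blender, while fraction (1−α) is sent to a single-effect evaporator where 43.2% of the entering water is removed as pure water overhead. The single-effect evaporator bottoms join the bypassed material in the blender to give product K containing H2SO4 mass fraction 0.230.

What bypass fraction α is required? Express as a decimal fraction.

0.635

All 956.7×0.201 = 192.3 kg/h of H2SO4 reaches K, so K = 192.3/0.230 = 836.07 kg/h and vapour = 120.63 kg/h.
The evaporator receives (1−α)·956.7 of feed at 0.799 water and removes 0.432 of that water:
0.432×0.799×(1−α)×956.7 = 120.63
(1−α) = 120.63/330.22 = 0.3653;  α = 0.6347.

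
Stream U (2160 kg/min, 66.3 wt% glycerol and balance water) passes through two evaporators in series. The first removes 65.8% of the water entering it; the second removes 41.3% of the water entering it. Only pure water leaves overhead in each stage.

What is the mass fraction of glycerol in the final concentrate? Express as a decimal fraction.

0.9074

water in feed = 2160×0.337 = 727.92 kg/min.
After stage 1: water left = (1−0.658)×727.92 = 248.95; stream total = 1681 kg/min.
After stage 2: water left = (1−0.413)×248.95 = 146.13; final concentrate = 1578.2 kg/min.
glycerol fraction = 1432.1/1578.2 = 0.9074.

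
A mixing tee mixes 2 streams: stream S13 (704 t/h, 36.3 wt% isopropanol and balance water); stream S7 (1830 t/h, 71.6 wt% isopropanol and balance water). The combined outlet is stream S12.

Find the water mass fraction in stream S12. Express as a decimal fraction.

0.3821

Total flow out = 704 + 1830 = 2534 t/h.
water in = 704×0.637 + 1830×0.284 = 968.17 t/h.
water mass fraction in S12 = 968.17/2534 = 0.3821.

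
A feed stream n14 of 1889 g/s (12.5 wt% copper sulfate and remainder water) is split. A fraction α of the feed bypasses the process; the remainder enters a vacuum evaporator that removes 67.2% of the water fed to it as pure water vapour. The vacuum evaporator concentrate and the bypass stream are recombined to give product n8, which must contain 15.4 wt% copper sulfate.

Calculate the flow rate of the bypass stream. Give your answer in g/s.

All 1889×0.125 = 236.12 g/s of copper sulfate reaches n8, so n8 = 236.12/0.154 = 1533.3 g/s and vapour = 355.72 g/s.
The evaporator receives (1−α)·1889 of feed at 0.875 water and removes 0.672 of that water:
0.672×0.875×(1−α)×1889 = 355.72
(1−α) = 355.72/1110.7 = 0.3203;  α = 0.6797.
Bypass flow = 0.6797×1889 = 1284 g/s.

1284 g/s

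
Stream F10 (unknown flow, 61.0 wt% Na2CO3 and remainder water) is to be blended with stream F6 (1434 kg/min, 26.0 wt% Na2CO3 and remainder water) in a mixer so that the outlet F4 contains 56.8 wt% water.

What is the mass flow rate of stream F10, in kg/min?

Let F10 be the unknown flow. Total out = 1434 + F10.
water balance: 1061.2 + 0.390·F10 = 0.568·(1434 + F10)
(0.390 − 0.568)·F10 = 0.568×1434 − 1061.2 = -246.65
F10 = -246.65 / -0.178 = 1385.7 kg/min

1386 kg/min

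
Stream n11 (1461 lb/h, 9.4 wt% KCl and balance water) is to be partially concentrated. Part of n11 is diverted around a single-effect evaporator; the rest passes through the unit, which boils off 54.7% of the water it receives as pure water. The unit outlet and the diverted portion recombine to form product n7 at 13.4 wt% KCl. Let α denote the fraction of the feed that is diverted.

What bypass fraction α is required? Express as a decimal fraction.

All 1461×0.094 = 137.33 lb/h of KCl reaches n7, so n7 = 137.33/0.134 = 1024.9 lb/h and vapour = 436.12 lb/h.
The evaporator receives (1−α)·1461 of feed at 0.906 water and removes 0.547 of that water:
0.547×0.906×(1−α)×1461 = 436.12
(1−α) = 436.12/724.05 = 0.6023;  α = 0.3977.

0.398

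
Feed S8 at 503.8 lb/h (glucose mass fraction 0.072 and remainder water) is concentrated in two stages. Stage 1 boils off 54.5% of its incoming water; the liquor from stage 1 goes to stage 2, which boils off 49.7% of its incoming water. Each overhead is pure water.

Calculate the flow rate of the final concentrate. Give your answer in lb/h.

143.3 lb/h

water in feed = 503.8×0.928 = 467.53 lb/h.
After stage 1: water left = (1−0.545)×467.53 = 212.72; stream total = 249 lb/h.
After stage 2: water left = (1−0.497)×212.72 = 107; final concentrate = 143.27 lb/h.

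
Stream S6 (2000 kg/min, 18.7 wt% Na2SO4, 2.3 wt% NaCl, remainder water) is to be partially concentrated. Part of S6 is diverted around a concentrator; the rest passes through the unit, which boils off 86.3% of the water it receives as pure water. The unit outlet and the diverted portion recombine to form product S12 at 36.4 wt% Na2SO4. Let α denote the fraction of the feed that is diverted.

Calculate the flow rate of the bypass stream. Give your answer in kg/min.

573.5 kg/min

All 2000×0.187 = 374 kg/min of Na2SO4 reaches S12, so S12 = 374/0.364 = 1027.5 kg/min and vapour = 972.53 kg/min.
The evaporator receives (1−α)·2000 of feed at 0.790 water and removes 0.863 of that water:
0.863×0.790×(1−α)×2000 = 972.53
(1−α) = 972.53/1363.5 = 0.7132;  α = 0.2868.
Bypass flow = 0.2868×2000 = 573.53 kg/min.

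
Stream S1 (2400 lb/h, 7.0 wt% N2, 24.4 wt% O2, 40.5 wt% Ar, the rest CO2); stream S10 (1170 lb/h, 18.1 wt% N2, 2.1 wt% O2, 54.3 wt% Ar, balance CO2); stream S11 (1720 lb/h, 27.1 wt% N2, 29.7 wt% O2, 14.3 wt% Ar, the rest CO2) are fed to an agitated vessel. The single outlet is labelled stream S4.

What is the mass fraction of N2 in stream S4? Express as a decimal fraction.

Total flow out = 2400 + 1170 + 1720 = 5290 lb/h.
N2 in = 2400×0.070 + 1170×0.181 + 1720×0.271 = 845.89 lb/h.
N2 mass fraction in S4 = 845.89/5290 = 0.160.

0.160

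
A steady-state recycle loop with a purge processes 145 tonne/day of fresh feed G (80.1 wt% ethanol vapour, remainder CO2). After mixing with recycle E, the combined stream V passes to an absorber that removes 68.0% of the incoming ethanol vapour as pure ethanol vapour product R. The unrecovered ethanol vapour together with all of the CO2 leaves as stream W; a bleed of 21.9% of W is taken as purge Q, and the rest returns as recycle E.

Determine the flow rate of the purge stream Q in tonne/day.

CO2 enters only via G and leaves only via the purge: 145×0.199 = 0.219×(CO2 in W), and the absorber passes all CO2, so CO2 in V = CO2 in W = 131.76 tonne/day.
ethanol vapour in V: m_A = 145×0.801 + (1−0.219)·(1−0.680)·m_A, so m_A = 116.15/0.7501 = 154.84 tonne/day.
W = (1−0.680)×154.84 + 131.76 = 181.31 tonne/day.
Purge Q = 0.219×181.31 = 39.706 tonne/day.

39.71 tonne/day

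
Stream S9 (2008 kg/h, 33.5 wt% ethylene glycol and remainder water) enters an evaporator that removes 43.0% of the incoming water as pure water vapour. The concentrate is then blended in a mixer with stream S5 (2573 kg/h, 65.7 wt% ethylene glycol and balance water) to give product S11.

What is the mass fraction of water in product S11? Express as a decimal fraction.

0.4102

Vapour removed = 0.430×0.665×2008 = 574.19 kg/h; concentrate = 1433.8 kg/h.
water reaching the mixer = 761.13 (from concentrate) + 2573×0.343 = 1643.7 kg/h.
Product flow = 1433.8 + 2573 = 4006.8 kg/h; water fraction = 0.4102.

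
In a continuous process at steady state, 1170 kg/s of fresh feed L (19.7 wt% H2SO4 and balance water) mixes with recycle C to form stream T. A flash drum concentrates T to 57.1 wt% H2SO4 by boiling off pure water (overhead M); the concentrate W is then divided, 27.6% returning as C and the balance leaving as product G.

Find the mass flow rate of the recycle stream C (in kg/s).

153.9 kg/s

Overall H2SO4 balance (none leaves overhead): H2SO4 in fresh feed = H2SO4 in product, i.e. 1170×0.197 = (1−0.276)·W·0.571.
W = 230.49/(0.571×0.724) = 557.54 kg/s.
Recycle C = 0.276×557.54 = 153.88 kg/s.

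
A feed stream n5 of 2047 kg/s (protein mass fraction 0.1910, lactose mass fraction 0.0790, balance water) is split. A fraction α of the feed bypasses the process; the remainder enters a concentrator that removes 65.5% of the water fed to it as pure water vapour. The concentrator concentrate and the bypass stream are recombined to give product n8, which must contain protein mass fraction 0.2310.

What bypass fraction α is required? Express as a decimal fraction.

All 2047×0.191 = 390.98 kg/s of protein reaches n8, so n8 = 390.98/0.231 = 1692.5 kg/s and vapour = 354.46 kg/s.
The evaporator receives (1−α)·2047 of feed at 0.730 water and removes 0.655 of that water:
0.655×0.730×(1−α)×2047 = 354.46
(1−α) = 354.46/978.77 = 0.3621;  α = 0.6379.

0.638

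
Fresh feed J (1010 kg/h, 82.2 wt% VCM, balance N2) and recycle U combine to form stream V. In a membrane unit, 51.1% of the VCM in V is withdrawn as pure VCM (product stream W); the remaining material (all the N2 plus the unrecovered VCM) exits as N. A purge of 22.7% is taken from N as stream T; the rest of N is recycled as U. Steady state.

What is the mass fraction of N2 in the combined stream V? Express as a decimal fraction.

0.372

N2 enters only via J and leaves only via the purge: 1010×0.178 = 0.227×(N2 in N), and the membrane unit passes all N2, so N2 in V = N2 in N = 791.98 kg/h.
VCM in V: m_A = 1010×0.822 + (1−0.227)·(1−0.511)·m_A, so m_A = 830.22/0.6220 = 1334.8 kg/h.
V = 1334.8 + 791.98 = 2126.7 kg/h.
N2 fraction in V = 791.98/2126.7 = 0.372.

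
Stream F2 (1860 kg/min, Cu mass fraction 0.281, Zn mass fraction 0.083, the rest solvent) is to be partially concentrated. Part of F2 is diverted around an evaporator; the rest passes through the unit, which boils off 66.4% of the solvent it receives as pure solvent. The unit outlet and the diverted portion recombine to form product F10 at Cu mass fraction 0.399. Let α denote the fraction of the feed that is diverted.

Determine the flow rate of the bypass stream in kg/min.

557.4 kg/min

All 1860×0.281 = 522.66 kg/min of Cu reaches F10, so F10 = 522.66/0.399 = 1309.9 kg/min and vapour = 550.08 kg/min.
The evaporator receives (1−α)·1860 of feed at 0.636 solvent and removes 0.664 of that solvent:
0.664×0.636×(1−α)×1860 = 550.08
(1−α) = 550.08/785.49 = 0.7003;  α = 0.2997.
Bypass flow = 0.2997×1860 = 557.44 kg/min.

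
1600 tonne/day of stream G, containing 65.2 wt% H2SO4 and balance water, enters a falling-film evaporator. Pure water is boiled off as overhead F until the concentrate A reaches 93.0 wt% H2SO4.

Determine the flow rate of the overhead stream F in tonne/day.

H2SO4 is conserved: 1600×0.652 = 1043.2 tonne/day all reports to the concentrate.
Concentrate = 1043.2/(target fraction) = 1121.7 tonne/day.
Overhead = 1600 − 1121.7 = 478.28 tonne/day.

478.3 tonne/day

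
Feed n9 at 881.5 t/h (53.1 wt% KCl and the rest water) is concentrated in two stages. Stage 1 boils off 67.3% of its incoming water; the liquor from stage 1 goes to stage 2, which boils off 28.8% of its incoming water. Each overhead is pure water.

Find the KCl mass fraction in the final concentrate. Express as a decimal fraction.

water in feed = 881.5×0.469 = 413.42 t/h.
After stage 1: water left = (1−0.673)×413.42 = 135.19; stream total = 603.27 t/h.
After stage 2: water left = (1−0.288)×135.19 = 96.255; final concentrate = 564.33 t/h.
KCl fraction = 468.08/564.33 = 0.8294.

0.8294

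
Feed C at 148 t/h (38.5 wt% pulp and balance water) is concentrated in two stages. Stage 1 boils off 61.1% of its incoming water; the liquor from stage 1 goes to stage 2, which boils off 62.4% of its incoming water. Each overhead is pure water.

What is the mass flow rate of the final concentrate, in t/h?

70.29 t/h

water in feed = 148×0.615 = 91.02 t/h.
After stage 1: water left = (1−0.611)×91.02 = 35.407; stream total = 92.387 t/h.
After stage 2: water left = (1−0.624)×35.407 = 13.313; final concentrate = 70.293 t/h.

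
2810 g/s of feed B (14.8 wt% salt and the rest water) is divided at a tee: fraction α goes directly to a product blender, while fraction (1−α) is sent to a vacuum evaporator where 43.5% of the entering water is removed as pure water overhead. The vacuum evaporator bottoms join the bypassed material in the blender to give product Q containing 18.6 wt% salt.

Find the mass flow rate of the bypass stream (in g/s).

All 2810×0.148 = 415.88 g/s of salt reaches Q, so Q = 415.88/0.186 = 2235.9 g/s and vapour = 574.09 g/s.
The evaporator receives (1−α)·2810 of feed at 0.852 water and removes 0.435 of that water:
0.435×0.852×(1−α)×2810 = 574.09
(1−α) = 574.09/1041.4 = 0.5512;  α = 0.4488.
Bypass flow = 0.4488×2810 = 1261 g/s.

1261 g/s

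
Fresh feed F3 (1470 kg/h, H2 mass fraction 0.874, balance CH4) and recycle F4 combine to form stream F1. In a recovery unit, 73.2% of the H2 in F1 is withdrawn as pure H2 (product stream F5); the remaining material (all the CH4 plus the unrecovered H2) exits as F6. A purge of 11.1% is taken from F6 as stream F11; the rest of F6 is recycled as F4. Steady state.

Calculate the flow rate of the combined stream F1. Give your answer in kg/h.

3355 kg/h

CH4 enters only via F3 and leaves only via the purge: 1470×0.126 = 0.111×(CH4 in F6), and the recovery unit passes all CH4, so CH4 in F1 = CH4 in F6 = 1668.6 kg/h.
H2 in F1: m_A = 1470×0.874 + (1−0.111)·(1−0.732)·m_A, so m_A = 1284.8/0.7617 = 1686.6 kg/h.
F1 = 1686.6 + 1668.6 = 3355.3 kg/h.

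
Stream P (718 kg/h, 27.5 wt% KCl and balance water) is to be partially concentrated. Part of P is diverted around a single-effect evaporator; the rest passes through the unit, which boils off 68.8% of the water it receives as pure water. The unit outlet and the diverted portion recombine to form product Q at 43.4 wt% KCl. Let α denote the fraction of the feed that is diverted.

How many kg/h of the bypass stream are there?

190.6 kg/h

All 718×0.275 = 197.45 kg/h of KCl reaches Q, so Q = 197.45/0.434 = 454.95 kg/h and vapour = 263.05 kg/h.
The evaporator receives (1−α)·718 of feed at 0.725 water and removes 0.688 of that water:
0.688×0.725×(1−α)×718 = 263.05
(1−α) = 263.05/358.14 = 0.7345;  α = 0.2655.
Bypass flow = 0.2655×718 = 190.64 kg/h.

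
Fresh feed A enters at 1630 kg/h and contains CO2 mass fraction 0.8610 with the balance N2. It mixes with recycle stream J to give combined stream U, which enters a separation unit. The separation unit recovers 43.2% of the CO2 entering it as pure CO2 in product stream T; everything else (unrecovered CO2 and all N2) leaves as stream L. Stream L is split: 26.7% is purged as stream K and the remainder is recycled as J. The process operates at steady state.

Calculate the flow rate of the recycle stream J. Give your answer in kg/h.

1623 kg/h

N2 enters only via A and leaves only via the purge: 1630×0.139 = 0.267×(N2 in L), and the separation unit passes all N2, so N2 in U = N2 in L = 848.58 kg/h.
CO2 in U: m_A = 1630×0.861 + (1−0.267)·(1−0.432)·m_A, so m_A = 1403.4/0.5837 = 2404.5 kg/h.
L = (1−0.432)×2404.5 + 848.58 = 2214.4 kg/h.
Recycle J = (1−0.267)×2214.4 = 1623.1 kg/h.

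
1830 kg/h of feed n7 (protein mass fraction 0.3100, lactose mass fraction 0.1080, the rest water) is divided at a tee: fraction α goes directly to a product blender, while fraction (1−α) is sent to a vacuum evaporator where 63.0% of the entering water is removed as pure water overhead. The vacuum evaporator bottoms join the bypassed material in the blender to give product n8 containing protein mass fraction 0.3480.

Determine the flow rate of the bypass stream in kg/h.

1285 kg/h

All 1830×0.310 = 567.3 kg/h of protein reaches n8, so n8 = 567.3/0.348 = 1630.2 kg/h and vapour = 199.83 kg/h.
The evaporator receives (1−α)·1830 of feed at 0.582 water and removes 0.630 of that water:
0.630×0.582×(1−α)×1830 = 199.83
(1−α) = 199.83/670.99 = 0.2978;  α = 0.7022.
Bypass flow = 0.7022×1830 = 1285 kg/h.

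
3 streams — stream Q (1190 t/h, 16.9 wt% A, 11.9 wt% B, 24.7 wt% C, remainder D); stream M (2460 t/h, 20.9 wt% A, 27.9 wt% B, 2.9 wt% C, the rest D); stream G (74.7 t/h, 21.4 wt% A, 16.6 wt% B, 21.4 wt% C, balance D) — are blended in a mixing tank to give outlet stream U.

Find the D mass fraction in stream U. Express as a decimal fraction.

0.476

Total flow out = 1190 + 2460 + 74.7 = 3724.7 t/h.
D in = 1190×0.465 + 2460×0.483 + 74.7×0.406 = 1771.9 t/h.
D mass fraction in U = 1771.9/3724.7 = 0.476.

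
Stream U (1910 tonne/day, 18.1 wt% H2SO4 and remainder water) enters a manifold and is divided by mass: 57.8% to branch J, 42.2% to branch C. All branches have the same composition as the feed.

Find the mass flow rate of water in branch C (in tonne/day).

660.1 tonne/day

Branch C total = 0.422×1910 = 806.02 tonne/day.
water in C = 0.819×806.02 = 660.13 tonne/day.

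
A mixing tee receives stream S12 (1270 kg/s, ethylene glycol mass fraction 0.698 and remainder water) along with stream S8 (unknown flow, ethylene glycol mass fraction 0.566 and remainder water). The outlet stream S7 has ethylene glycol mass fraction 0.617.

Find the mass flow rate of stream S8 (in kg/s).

2017 kg/s

Let S8 be the unknown flow. Total out = 1270 + S8.
ethylene glycol balance: 886.46 + 0.566·S8 = 0.617·(1270 + S8)
(0.566 − 0.617)·S8 = 0.617×1270 − 886.46 = -102.87
S8 = -102.87 / -0.051 = 2017.1 kg/s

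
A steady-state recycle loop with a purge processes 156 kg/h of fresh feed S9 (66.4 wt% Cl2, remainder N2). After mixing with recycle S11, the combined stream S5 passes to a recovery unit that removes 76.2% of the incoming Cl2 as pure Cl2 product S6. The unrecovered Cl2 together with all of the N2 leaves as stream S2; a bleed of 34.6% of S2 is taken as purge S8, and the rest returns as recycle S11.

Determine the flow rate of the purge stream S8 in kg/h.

62.52 kg/h

N2 enters only via S9 and leaves only via the purge: 156×0.336 = 0.346×(N2 in S2), and the recovery unit passes all N2, so N2 in S5 = N2 in S2 = 151.49 kg/h.
Cl2 in S5: m_A = 156×0.664 + (1−0.346)·(1−0.762)·m_A, so m_A = 103.58/0.8443 = 122.68 kg/h.
S2 = (1−0.762)×122.68 + 151.49 = 180.69 kg/h.
Purge S8 = 0.346×180.69 = 62.518 kg/h.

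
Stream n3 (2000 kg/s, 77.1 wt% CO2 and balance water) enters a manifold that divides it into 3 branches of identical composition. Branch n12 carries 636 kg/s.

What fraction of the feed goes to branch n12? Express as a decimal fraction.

Fraction to n12 = 636/2000 = 0.3180.

0.318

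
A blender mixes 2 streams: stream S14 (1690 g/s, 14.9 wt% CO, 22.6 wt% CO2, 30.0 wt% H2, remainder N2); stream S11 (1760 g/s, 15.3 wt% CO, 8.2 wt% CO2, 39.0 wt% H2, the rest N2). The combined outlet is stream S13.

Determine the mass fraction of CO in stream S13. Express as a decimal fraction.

Total flow out = 1690 + 1760 = 3450 g/s.
CO in = 1690×0.149 + 1760×0.153 = 521.09 g/s.
CO mass fraction in S13 = 521.09/3450 = 0.151.

0.151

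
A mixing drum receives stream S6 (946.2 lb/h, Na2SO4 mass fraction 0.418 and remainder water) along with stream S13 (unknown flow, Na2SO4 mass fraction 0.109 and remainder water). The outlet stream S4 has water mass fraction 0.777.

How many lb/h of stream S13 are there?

Let S13 be the unknown flow. Total out = 946.2 + S13.
water balance: 550.69 + 0.891·S13 = 0.777·(946.2 + S13)
(0.891 − 0.777)·S13 = 0.777×946.2 − 550.69 = 184.51
S13 = 184.51 / 0.114 = 1618.5 lb/h

1619 lb/h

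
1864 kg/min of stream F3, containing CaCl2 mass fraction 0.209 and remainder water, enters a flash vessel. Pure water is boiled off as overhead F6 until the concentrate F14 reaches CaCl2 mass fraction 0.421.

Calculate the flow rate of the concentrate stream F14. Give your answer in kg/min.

925.4 kg/min

CaCl2 is conserved: 1864×0.209 = 389.58 kg/min all reports to the concentrate.
Concentrate = 389.58/(target fraction) = 925.36 kg/min.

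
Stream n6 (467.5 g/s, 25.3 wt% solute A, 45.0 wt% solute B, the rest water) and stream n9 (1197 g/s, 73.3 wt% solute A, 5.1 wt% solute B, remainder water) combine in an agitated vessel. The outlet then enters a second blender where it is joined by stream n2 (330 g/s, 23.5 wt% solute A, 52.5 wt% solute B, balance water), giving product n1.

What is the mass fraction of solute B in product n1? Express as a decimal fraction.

Overall, product flow = 1994.5 g/s.
solute B in = 467.5×0.450 + 1197×0.051 + 330×0.525 = 444.67 g/s.
solute B fraction in n1 = 0.223.

0.223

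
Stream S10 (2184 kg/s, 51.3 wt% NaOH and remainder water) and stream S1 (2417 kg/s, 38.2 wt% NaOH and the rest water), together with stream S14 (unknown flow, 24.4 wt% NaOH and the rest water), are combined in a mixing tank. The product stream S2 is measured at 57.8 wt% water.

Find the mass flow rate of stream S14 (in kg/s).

573.4 kg/s

Let S14 be the unknown flow. Total out = 4601 + S14.
water balance: 2557.3 + 0.756·S14 = 0.578·(4601 + S14)
(0.756 − 0.578)·S14 = 0.578×4601 − 2557.3 = 102.06
S14 = 102.06 / 0.178 = 573.39 kg/s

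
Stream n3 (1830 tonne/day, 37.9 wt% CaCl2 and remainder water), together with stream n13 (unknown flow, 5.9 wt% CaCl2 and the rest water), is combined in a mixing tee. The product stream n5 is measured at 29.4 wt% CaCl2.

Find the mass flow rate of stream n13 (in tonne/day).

661.9 tonne/day

Let n13 be the unknown flow. Total out = 1830 + n13.
CaCl2 balance: 693.57 + 0.059·n13 = 0.294·(1830 + n13)
(0.059 − 0.294)·n13 = 0.294×1830 − 693.57 = -155.55
n13 = -155.55 / -0.235 = 661.91 tonne/day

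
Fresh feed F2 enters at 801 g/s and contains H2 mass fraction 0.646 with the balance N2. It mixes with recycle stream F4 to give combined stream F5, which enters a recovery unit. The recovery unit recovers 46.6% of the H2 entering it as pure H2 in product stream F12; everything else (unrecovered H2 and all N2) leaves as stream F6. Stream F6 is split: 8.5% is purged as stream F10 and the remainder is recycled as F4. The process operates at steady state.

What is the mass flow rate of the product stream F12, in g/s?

H2 in F5: m_A = 801×0.646 + (1−0.085)·(1−0.466)·m_A, so m_A = 517.45/0.5114 = 1011.8 g/s.
Product F12 = 0.466×1011.8 = 471.52 g/s.

471.5 g/s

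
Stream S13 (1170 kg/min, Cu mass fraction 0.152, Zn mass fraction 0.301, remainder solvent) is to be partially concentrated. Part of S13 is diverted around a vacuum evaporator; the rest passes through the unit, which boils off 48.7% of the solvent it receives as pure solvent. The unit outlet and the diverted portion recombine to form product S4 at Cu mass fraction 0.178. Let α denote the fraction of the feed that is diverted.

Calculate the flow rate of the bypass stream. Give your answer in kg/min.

All 1170×0.152 = 177.84 kg/min of Cu reaches S4, so S4 = 177.84/0.178 = 999.1 kg/min and vapour = 170.9 kg/min.
The evaporator receives (1−α)·1170 of feed at 0.547 solvent and removes 0.487 of that solvent:
0.487×0.547×(1−α)×1170 = 170.9
(1−α) = 170.9/311.68 = 0.5483;  α = 0.4517.
Bypass flow = 0.4517×1170 = 528.46 kg/min.

528.5 kg/min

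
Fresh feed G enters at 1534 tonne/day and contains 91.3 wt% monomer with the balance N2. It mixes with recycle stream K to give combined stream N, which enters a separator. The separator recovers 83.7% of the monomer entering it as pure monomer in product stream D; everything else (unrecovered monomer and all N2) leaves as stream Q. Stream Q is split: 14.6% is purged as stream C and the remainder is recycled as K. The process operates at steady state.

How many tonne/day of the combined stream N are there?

N2 enters only via G and leaves only via the purge: 1534×0.087 = 0.146×(N2 in Q), and the separator passes all N2, so N2 in N = N2 in Q = 914.1 tonne/day.
monomer in N: m_A = 1534×0.913 + (1−0.146)·(1−0.837)·m_A, so m_A = 1400.5/0.8608 = 1627 tonne/day.
N = 1627 + 914.1 = 2541.1 tonne/day.

2541 tonne/day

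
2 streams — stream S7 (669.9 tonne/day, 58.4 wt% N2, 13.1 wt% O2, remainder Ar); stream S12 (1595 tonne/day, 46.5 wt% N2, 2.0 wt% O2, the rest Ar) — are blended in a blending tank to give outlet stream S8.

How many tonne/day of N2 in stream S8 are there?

1133 tonne/day

N2 out = N2 in = 669.9×0.584 + 1595×0.465 = 1132.9 tonne/day.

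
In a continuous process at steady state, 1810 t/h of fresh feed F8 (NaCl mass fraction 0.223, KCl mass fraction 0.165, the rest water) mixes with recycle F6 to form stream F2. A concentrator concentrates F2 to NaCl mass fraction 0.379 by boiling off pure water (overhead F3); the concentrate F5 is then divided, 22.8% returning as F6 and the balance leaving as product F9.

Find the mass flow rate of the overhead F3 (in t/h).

Overall NaCl balance (none leaves overhead): NaCl in fresh feed = NaCl in product, i.e. 1810×0.223 = (1−0.228)·F5·0.379.
F5 = 403.63/(0.379×0.772) = 1379.5 t/h.
Recycle F6 = 0.228×1379.5 = 314.53 t/h.
Combined feed F2 = 1810 + 314.53 = 2124.5 t/h.
Overhead F3 = F2 − F5 = 2124.5 − 1379.5 = 745.01 t/h.

745 t/h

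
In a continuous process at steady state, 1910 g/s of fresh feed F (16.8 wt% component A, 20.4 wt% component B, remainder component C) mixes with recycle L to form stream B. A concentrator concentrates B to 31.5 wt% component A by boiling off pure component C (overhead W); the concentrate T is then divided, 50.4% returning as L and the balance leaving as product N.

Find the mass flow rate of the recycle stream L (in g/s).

Overall component A balance (none leaves overhead): component A in fresh feed = component A in product, i.e. 1910×0.168 = (1−0.504)·T·0.315.
T = 320.88/(0.315×0.496) = 2053.8 g/s.
Recycle L = 0.504×2053.8 = 1035.1 g/s.

1035 g/s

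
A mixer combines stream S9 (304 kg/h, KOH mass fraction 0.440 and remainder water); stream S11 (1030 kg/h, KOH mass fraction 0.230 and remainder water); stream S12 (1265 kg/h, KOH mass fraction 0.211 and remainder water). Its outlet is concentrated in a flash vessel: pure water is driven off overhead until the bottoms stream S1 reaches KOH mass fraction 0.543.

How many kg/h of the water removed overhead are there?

KOH entering = 304×0.440 + 1030×0.230 + 1265×0.211 = 637.57 kg/h.
All KOH reports to S1, so S1 = 637.57/0.543 = 1174.2 kg/h.
Total feed = 2599 kg/h; overhead = 2599 − 1174.2 = 1424.8 kg/h.

1425 kg/h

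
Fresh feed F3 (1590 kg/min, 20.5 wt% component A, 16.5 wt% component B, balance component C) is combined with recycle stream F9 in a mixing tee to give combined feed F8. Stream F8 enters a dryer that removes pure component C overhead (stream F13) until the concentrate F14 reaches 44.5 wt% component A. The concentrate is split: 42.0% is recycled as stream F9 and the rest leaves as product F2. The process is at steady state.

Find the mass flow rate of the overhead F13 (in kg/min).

Overall component A balance (none leaves overhead): component A in fresh feed = component A in product, i.e. 1590×0.205 = (1−0.420)·F14·0.445.
F14 = 325.95/(0.445×0.580) = 1262.9 kg/min.
Recycle F9 = 0.420×1262.9 = 530.41 kg/min.
Combined feed F8 = 1590 + 530.41 = 2120.4 kg/min.
Overhead F13 = F8 − F14 = 2120.4 − 1262.9 = 857.53 kg/min.

857.5 kg/min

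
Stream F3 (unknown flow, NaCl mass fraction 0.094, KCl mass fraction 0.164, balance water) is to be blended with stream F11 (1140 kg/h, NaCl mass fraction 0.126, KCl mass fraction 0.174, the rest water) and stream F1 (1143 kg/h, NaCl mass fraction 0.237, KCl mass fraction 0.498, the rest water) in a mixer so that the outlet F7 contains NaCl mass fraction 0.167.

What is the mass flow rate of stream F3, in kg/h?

455.8 kg/h

Let F3 be the unknown flow. Total out = 2283 + F3.
NaCl balance: 414.53 + 0.094·F3 = 0.167·(2283 + F3)
(0.094 − 0.167)·F3 = 0.167×2283 − 414.53 = -33.27
F3 = -33.27 / -0.073 = 455.75 kg/h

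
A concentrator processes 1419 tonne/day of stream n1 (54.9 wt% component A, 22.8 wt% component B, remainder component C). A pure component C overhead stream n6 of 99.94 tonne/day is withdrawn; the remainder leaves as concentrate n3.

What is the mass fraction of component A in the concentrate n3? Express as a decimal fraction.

component A is not removed: 1419×0.549 = 779.03 tonne/day of component A enters n3.
Concentrate = 1419 − 99.94 = 1319.1 tonne/day.
Mass fraction = 779.03/1319.1 = 0.5906.

0.5906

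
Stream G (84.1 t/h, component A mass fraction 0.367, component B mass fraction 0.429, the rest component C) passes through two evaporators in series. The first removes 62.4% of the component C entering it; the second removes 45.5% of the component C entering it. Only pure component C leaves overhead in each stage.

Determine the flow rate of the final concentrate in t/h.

component C in feed = 84.1×0.204 = 17.156 t/h.
After stage 1: component C left = (1−0.624)×17.156 = 6.4508; stream total = 73.394 t/h.
After stage 2: component C left = (1−0.455)×6.4508 = 3.5157; final concentrate = 70.459 t/h.

70.46 t/h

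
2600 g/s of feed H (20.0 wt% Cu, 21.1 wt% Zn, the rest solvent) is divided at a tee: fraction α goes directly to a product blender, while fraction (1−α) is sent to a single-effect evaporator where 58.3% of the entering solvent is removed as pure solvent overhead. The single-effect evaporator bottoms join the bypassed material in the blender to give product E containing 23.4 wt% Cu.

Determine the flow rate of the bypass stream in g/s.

1500 g/s

All 2600×0.200 = 520 g/s of Cu reaches E, so E = 520/0.234 = 2222.2 g/s and vapour = 377.78 g/s.
The evaporator receives (1−α)·2600 of feed at 0.589 solvent and removes 0.583 of that solvent:
0.583×0.589×(1−α)×2600 = 377.78
(1−α) = 377.78/892.81 = 0.4231;  α = 0.5769.
Bypass flow = 0.5769×2600 = 1499.8 g/s.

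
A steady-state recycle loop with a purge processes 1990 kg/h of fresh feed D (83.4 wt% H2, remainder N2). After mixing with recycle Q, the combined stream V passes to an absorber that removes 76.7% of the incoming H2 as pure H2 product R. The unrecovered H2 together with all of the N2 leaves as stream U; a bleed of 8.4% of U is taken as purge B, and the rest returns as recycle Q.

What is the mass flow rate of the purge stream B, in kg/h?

N2 enters only via D and leaves only via the purge: 1990×0.166 = 0.084×(N2 in U), and the absorber passes all N2, so N2 in V = N2 in U = 3932.6 kg/h.
H2 in V: m_A = 1990×0.834 + (1−0.084)·(1−0.767)·m_A, so m_A = 1659.7/0.7866 = 2110 kg/h.
U = (1−0.767)×2110 + 3932.6 = 4424.2 kg/h.
Purge B = 0.084×4424.2 = 371.64 kg/h.

371.6 kg/h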